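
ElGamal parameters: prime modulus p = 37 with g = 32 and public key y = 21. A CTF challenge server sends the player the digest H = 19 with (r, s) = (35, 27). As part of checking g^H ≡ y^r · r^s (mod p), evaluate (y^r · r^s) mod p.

5

Squares mod 37: 21^1≡21, 21^2≡34, 21^4≡9, 21^8≡7, 21^16≡12, 21^32≡33
35 = 32 + 2 + 1, so 21^35 ≡ 33·34·21 ≡ 30 (mod 37)
Squares mod 37: 35^1≡35, 35^2≡4, 35^4≡16, 35^8≡34, 35^16≡9
27 = 16 + 8 + 2 + 1, so 35^27 ≡ 9·34·4·35 ≡ 31 (mod 37)
y^r · r^s ≡ 30·31 = 930 ≡ 5 (mod 37)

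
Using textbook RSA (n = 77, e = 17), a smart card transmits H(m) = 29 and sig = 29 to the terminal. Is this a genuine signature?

forged

Squares mod 77: sig^1≡29, sig^2≡71, sig^4≡36, sig^8≡64, sig^16≡15
17 = 16 + 1, so sig^17 ≡ 15·29 ≡ 50 (mod 77)
50 ≠ 29, so verification fails.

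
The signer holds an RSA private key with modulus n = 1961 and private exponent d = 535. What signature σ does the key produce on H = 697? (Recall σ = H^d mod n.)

783

H^2 ≡ 697^2 = 485809 ≡ 1442
H^4 ≡ 1442^2 = 2079364 ≡ 704
H^8 ≡ 704^2 = 495616 ≡ 1444
H^16 ≡ 1444^2 = 2085136 ≡ 593
H^32 ≡ 593^2 = 351649 ≡ 630
H^64 ≡ 630^2 = 396900 ≡ 778
H^128 ≡ 778^2 = 605284 ≡ 1296
H^256 ≡ 1296^2 = 1679616 ≡ 1000
H^512 ≡ 1000^2 = 1000000 ≡ 1851
535 = 512 + 16 + 4 + 2 + 1, so H^535 ≡ 1851·593·704·1442·697 ≡ 783 (mod 1961)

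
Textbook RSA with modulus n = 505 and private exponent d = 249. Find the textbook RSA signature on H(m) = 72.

(H(m))^2 ≡ 72^2 = 5184 ≡ 134
(H(m))^4 ≡ 134^2 = 17956 ≡ 281
(H(m))^8 ≡ 281^2 = 78961 ≡ 181
(H(m))^16 ≡ 181^2 = 32761 ≡ 441
(H(m))^32 ≡ 441^2 = 194481 ≡ 56
(H(m))^64 ≡ 56^2 = 3136 ≡ 106
(H(m))^128 ≡ 106^2 = 11236 ≡ 126
249 = 128 + 64 + 32 + 16 + 8 + 1, so (H(m))^249 ≡ 126·106·56·441·181·72 ≡ 7 (mod 505)

7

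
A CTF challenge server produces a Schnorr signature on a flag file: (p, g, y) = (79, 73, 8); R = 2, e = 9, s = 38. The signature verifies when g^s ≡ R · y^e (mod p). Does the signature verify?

g^s mod p:
Squares mod 79: 73^1≡73, 73^2≡36, 73^4≡32, 73^8≡76, 73^16≡9, 73^32≡2
38 = 32 + 4 + 2, so 73^38 ≡ 2·32·36 ≡ 13 (mod 79)
R · y^e mod p:
Squares mod 79: 8^1≡8, 8^2≡64, 8^4≡67, 8^8≡65
9 = 8 + 1, so 8^9 ≡ 65·8 ≡ 46 (mod 79)
2·46 = 92 ≡ 13 (mod 79)
13 ≡ 13 (mod 79); signature holds.

verifies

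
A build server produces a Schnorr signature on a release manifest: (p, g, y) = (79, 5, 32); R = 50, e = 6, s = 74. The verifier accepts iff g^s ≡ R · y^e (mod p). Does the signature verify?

does not verify

g^s mod p:
Squares mod 79: 5^1≡5, 5^2≡25, 5^4≡72, 5^8≡49, 5^16≡31, 5^32≡13, 5^64≡11
74 = 64 + 8 + 2, so 5^74 ≡ 11·49·25 ≡ 45 (mod 79)
R · y^e mod p:
Squares mod 79: 32^1≡32, 32^2≡76, 32^4≡9
6 = 4 + 2, so 32^6 ≡ 9·76 ≡ 52 (mod 79)
50·52 = 2600 ≡ 72 (mod 79)
45 ≠ 72; the check fails.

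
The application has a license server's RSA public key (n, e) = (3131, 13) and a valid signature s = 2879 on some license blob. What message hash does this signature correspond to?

2571

s^13 mod 3131 = 2571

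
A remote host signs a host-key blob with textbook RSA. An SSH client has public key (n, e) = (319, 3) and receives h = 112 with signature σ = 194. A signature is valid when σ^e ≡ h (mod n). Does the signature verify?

verifies

σ^2 ≡ 194^2 = 37636 ≡ 313
3 = 2 + 1, so σ^3 ≡ 313·194 ≡ 112 (mod 319)
112 = h, so the signature checks out.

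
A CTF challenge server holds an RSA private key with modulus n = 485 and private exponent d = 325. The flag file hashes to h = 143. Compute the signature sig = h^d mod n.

63

Squares mod 485: h^1≡143, h^2≡79, h^4≡421, h^8≡216, h^16≡96, h^32≡1, h^64≡1, h^128≡1, h^256≡1
325 = 256 + 64 + 4 + 1, so h^325 ≡ 1·1·421·143 ≡ 63 (mod 485)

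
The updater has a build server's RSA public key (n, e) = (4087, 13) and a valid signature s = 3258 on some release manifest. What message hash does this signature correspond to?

Squares mod 4087: s^1≡3258, s^2≡625, s^4≡2360, s^8≡3106
13 = 8 + 4 + 1, so s^13 ≡ 3106·2360·3258 ≡ 179 (mod 4087)

179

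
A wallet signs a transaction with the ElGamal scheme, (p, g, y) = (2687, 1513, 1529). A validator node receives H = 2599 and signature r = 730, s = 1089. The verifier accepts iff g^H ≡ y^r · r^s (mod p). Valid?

Left side g^H mod p:
1513^2 = 2289169 ≡ 2532
1513^4 ≡ 2532^2 = 6411024 ≡ 2529
1513^8 ≡ 2529^2 = 6395841 ≡ 781
1513^16 ≡ 781^2 = 609961 ≡ 12
1513^32 ≡ 12^2 = 144
1513^64 ≡ 144^2 = 20736 ≡ 1927
1513^128 ≡ 1927^2 = 3713329 ≡ 2582
1513^256 ≡ 2582^2 = 6666724 ≡ 277
1513^512 ≡ 277^2 = 76729 ≡ 1493
1513^1024 ≡ 1493^2 = 2229049 ≡ 1526
1513^2048 ≡ 1526^2 = 2328676 ≡ 1734
2599 = 2048 + 512 + 32 + 4 + 2 + 1, so 1513^2599 ≡ 1734·1493·144·2529·2532·1513 ≡ 2165 (mod 2687)
Right side y^r · r^s mod p:
1529^2 = 2337841 ≡ 151
1529^4 ≡ 151^2 = 22801 ≡ 1305
1529^8 ≡ 1305^2 = 1703025 ≡ 2154
1529^16 ≡ 2154^2 = 4639716 ≡ 1954
1529^32 ≡ 1954^2 = 3818116 ≡ 2576
1529^64 ≡ 2576^2 = 6635776 ≡ 1573
1529^128 ≡ 1573^2 = 2474329 ≡ 2289
1529^256 ≡ 2289^2 = 5239521 ≡ 2558
1529^512 ≡ 2558^2 = 6543364 ≡ 519
730 = 512 + 128 + 64 + 16 + 8 + 2, so 1529^730 ≡ 519·2289·1573·1954·2154·151 ≡ 1458 (mod 2687)
730^2 = 532900 ≡ 874
730^4 ≡ 874^2 = 763876 ≡ 768
730^8 ≡ 768^2 = 589824 ≡ 1371
730^16 ≡ 1371^2 = 1879641 ≡ 1428
730^32 ≡ 1428^2 = 2039184 ≡ 2438
730^64 ≡ 2438^2 = 5943844 ≡ 200
730^128 ≡ 200^2 = 40000 ≡ 2382
730^256 ≡ 2382^2 = 5673924 ≡ 1667
730^512 ≡ 1667^2 = 2778889 ≡ 531
730^1024 ≡ 531^2 = 281961 ≡ 2513
1089 = 1024 + 64 + 1, so 730^1089 ≡ 2513·200·730 ≡ 1585 (mod 2687)
1458·1585 = 2310930 ≡ 110 (mod 2687)
2165 ≠ 110, so verification fails.

no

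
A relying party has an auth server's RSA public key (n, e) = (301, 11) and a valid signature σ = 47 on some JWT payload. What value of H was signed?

σ^11 mod 301 = 213

213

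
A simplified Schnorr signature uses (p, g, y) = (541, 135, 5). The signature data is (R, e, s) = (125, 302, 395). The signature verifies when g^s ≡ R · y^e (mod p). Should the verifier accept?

g^s mod p:
Squares mod 541: 135^1≡135, 135^2≡372, 135^4≡429, 135^8≡101, 135^16≡463, 135^32≡133, 135^64≡377, 135^128≡387, 135^256≡453
395 = 256 + 128 + 8 + 2 + 1, so 135^395 ≡ 453·387·101·372·135 ≡ 118 (mod 541)
R · y^e mod p:
Squares mod 541: 5^1≡5, 5^2≡25, 5^4≡84, 5^8≡23, 5^16≡529, 5^32≡144, 5^64≡178, 5^128≡306, 5^256≡43
302 = 256 + 32 + 8 + 4 + 2, so 5^302 ≡ 43·144·23·84·25 ≡ 144 (mod 541)
125·144 = 18000 ≡ 147 (mod 541)
118 ≠ 147; the check fails.

reject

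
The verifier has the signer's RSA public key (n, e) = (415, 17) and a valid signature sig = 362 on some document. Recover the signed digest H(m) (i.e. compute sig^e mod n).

272

Squares mod 415: sig^1≡362, sig^2≡319, sig^4≡86, sig^8≡341, sig^16≡81
17 = 16 + 1, so sig^17 ≡ 81·362 ≡ 272 (mod 415)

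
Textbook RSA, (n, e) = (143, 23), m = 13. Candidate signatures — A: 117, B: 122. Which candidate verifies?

Candidate A: 117^2 = 13689 ≡ 104; 117^4 ≡ 104^2 = 10816 ≡ 91; 117^8 ≡ 91^2 = 8281 ≡ 130; 117^16 ≡ 130^2 = 16900 ≡ 26; 23 = 16 + 4 + 2 + 1, so 117^23 ≡ 26·91·104·117 ≡ 13 (mod 143)
  → matches m = 13
Candidate B: 122^2 = 14884 ≡ 12; 122^4 ≡ 12^2 = 144 ≡ 1; 122^8 ≡ 1^2 = 1; 122^16 ≡ 1^2 = 1; 23 = 16 + 4 + 2 + 1, so 122^23 ≡ 1·1·12·122 ≡ 34 (mod 143)

A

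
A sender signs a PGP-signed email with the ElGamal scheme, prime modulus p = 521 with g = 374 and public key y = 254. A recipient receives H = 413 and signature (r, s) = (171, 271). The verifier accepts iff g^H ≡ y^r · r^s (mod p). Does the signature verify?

Left side g^H mod p:
Squares mod 521: 374^1≡374, 374^2≡248, 374^4≡26, 374^8≡155, 374^16≡59, 374^32≡355, 374^64≡464, 374^128≡123, 374^256≡20
413 = 256 + 128 + 16 + 8 + 4 + 1, so 374^413 ≡ 20·123·59·155·26·374 ≡ 454 (mod 521)
Right side y^r · r^s mod p:
Squares mod 521: 254^1≡254, 254^2≡433, 254^4≡450, 254^8≡352, 254^16≡427, 254^32≡500, 254^64≡441, 254^128≡148
171 = 128 + 32 + 8 + 2 + 1, so 254^171 ≡ 148·500·352·433·254 ≡ 116 (mod 521)
Squares mod 521: 171^1≡171, 171^2≡65, 171^4≡57, 171^8≡123, 171^16≡20, 171^32≡400, 171^64≡53, 171^128≡204, 171^256≡457
271 = 256 + 8 + 4 + 2 + 1, so 171^271 ≡ 457·123·57·65·171 ≡ 480 (mod 521)
116·480 = 55680 ≡ 454 (mod 521)
454 ≡ 454 (mod 521), so the signature is genuine.

verifies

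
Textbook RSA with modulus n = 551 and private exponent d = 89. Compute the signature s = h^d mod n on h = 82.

529

h^89 mod 551 = 529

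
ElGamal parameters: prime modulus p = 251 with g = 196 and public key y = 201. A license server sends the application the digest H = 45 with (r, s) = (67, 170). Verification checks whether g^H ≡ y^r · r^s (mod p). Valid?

yes

Left side g^H mod p:
196^2 = 38416 ≡ 13
196^4 ≡ 13^2 = 169
196^8 ≡ 169^2 = 28561 ≡ 198
196^16 ≡ 198^2 = 39204 ≡ 48
196^32 ≡ 48^2 = 2304 ≡ 45
45 = 32 + 8 + 4 + 1, so 196^45 ≡ 45·198·169·196 ≡ 4 (mod 251)
Right side y^r · r^s mod p:
201^2 = 40401 ≡ 241
201^4 ≡ 241^2 = 58081 ≡ 100
201^8 ≡ 100^2 = 10000 ≡ 211
201^16 ≡ 211^2 = 44521 ≡ 94
201^32 ≡ 94^2 = 8836 ≡ 51
201^64 ≡ 51^2 = 2601 ≡ 91
67 = 64 + 2 + 1, so 201^67 ≡ 91·241·201 ≡ 69 (mod 251)
67^2 = 4489 ≡ 222
67^4 ≡ 222^2 = 49284 ≡ 88
67^8 ≡ 88^2 = 7744 ≡ 214
67^16 ≡ 214^2 = 45796 ≡ 114
67^32 ≡ 114^2 = 12996 ≡ 195
67^64 ≡ 195^2 = 38025 ≡ 124
67^128 ≡ 124^2 = 15376 ≡ 65
170 = 128 + 32 + 8 + 2, so 67^170 ≡ 65·195·214·222 ≡ 91 (mod 251)
69·91 = 6279 ≡ 4 (mod 251)
4 ≡ 4 (mod 251), so the signature is genuine.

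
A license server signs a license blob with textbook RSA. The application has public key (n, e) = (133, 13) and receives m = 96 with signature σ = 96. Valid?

Squares mod 133: σ^1≡96, σ^2≡39, σ^4≡58, σ^8≡39
13 = 8 + 4 + 1, so σ^13 ≡ 39·58·96 ≡ 96 (mod 133)
96 = m, so the signature checks out.

yes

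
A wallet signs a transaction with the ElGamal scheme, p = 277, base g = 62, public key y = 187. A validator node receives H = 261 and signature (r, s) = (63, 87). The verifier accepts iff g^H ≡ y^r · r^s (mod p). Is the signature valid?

Left side g^H mod p:
62^2 = 3844 ≡ 243
62^4 ≡ 243^2 = 59049 ≡ 48
62^8 ≡ 48^2 = 2304 ≡ 88
62^16 ≡ 88^2 = 7744 ≡ 265
62^32 ≡ 265^2 = 70225 ≡ 144
62^64 ≡ 144^2 = 20736 ≡ 238
62^128 ≡ 238^2 = 56644 ≡ 136
62^256 ≡ 136^2 = 18496 ≡ 214
261 = 256 + 4 + 1, so 62^261 ≡ 214·48·62 ≡ 41 (mod 277)
Right side y^r · r^s mod p:
187^2 = 34969 ≡ 67
187^4 ≡ 67^2 = 4489 ≡ 57
187^8 ≡ 57^2 = 3249 ≡ 202
187^16 ≡ 202^2 = 40804 ≡ 85
187^32 ≡ 85^2 = 7225 ≡ 23
63 = 32 + 16 + 8 + 4 + 2 + 1, so 187^63 ≡ 23·85·202·57·67·187 ≡ 108 (mod 277)
63^2 = 3969 ≡ 91
63^4 ≡ 91^2 = 8281 ≡ 248
63^8 ≡ 248^2 = 61504 ≡ 10
63^16 ≡ 10^2 = 100
63^32 ≡ 100^2 = 10000 ≡ 28
63^64 ≡ 28^2 = 784 ≡ 230
87 = 64 + 16 + 4 + 2 + 1, so 63^87 ≡ 230·100·248·91·63 ≡ 41 (mod 277)
108·41 = 4428 ≡ 273 (mod 277)
41 ≠ 273, so verification fails.

invalid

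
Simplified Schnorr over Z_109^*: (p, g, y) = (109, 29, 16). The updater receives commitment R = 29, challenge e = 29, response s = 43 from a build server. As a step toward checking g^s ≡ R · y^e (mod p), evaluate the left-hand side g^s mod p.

29^2 = 841 ≡ 78
29^4 ≡ 78^2 = 6084 ≡ 89
29^8 ≡ 89^2 = 7921 ≡ 73
29^16 ≡ 73^2 = 5329 ≡ 97
29^32 ≡ 97^2 = 9409 ≡ 35
43 = 32 + 8 + 2 + 1, so 29^43 ≡ 35·73·78·29 ≡ 12 (mod 109)

12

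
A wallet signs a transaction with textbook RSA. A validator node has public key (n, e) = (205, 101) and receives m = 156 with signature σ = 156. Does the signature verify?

verifies

σ^2 ≡ 156^2 = 24336 ≡ 146
σ^4 ≡ 146^2 = 21316 ≡ 201
σ^8 ≡ 201^2 = 40401 ≡ 16
σ^16 ≡ 16^2 = 256 ≡ 51
σ^32 ≡ 51^2 = 2601 ≡ 141
σ^64 ≡ 141^2 = 19881 ≡ 201
101 = 64 + 32 + 4 + 1, so σ^101 ≡ 201·141·201·156 ≡ 156 (mod 205)
Since 156 equals the digest 156, verification succeeds.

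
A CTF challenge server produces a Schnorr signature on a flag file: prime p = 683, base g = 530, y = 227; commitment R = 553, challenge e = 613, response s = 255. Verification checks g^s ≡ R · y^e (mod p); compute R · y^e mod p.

227^2 = 51529 ≡ 304
227^4 ≡ 304^2 = 92416 ≡ 211
227^8 ≡ 211^2 = 44521 ≡ 126
227^16 ≡ 126^2 = 15876 ≡ 167
227^32 ≡ 167^2 = 27889 ≡ 569
227^64 ≡ 569^2 = 323761 ≡ 19
227^128 ≡ 19^2 = 361
227^256 ≡ 361^2 = 130321 ≡ 551
227^512 ≡ 551^2 = 303601 ≡ 349
613 = 512 + 64 + 32 + 4 + 1, so 227^613 ≡ 349·19·569·211·227 ≡ 495 (mod 683)
R · y^e ≡ 553·495 = 273735 ≡ 535 (mod 683)

535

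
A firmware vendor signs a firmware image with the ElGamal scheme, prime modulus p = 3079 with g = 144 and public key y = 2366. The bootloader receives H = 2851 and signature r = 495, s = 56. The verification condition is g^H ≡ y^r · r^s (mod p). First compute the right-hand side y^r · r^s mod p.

7

2366^2 = 5597956 ≡ 334
2366^4 ≡ 334^2 = 111556 ≡ 712
2366^8 ≡ 712^2 = 506944 ≡ 1988
2366^16 ≡ 1988^2 = 3952144 ≡ 1787
2366^32 ≡ 1787^2 = 3193369 ≡ 446
2366^64 ≡ 446^2 = 198916 ≡ 1860
2366^128 ≡ 1860^2 = 3459600 ≡ 1883
2366^256 ≡ 1883^2 = 3545689 ≡ 1760
495 = 256 + 128 + 64 + 32 + 8 + 4 + 2 + 1, so 2366^495 ≡ 1760·1883·1860·446·1988·712·334·2366 ≡ 2442 (mod 3079)
495^2 = 245025 ≡ 1784
495^4 ≡ 1784^2 = 3182656 ≡ 2049
495^8 ≡ 2049^2 = 4198401 ≡ 1724
495^16 ≡ 1724^2 = 2972176 ≡ 941
495^32 ≡ 941^2 = 885481 ≡ 1808
56 = 32 + 16 + 8, so 495^56 ≡ 1808·941·1724 ≡ 203 (mod 3079)
y^r · r^s ≡ 2442·203 = 495726 ≡ 7 (mod 3079)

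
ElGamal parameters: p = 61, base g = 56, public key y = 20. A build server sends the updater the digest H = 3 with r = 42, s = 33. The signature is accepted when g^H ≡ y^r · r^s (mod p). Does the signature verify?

Left side g^H mod p:
56^2 = 3136 ≡ 25
3 = 2 + 1, so 56^3 ≡ 25·56 ≡ 58 (mod 61)
Right side y^r · r^s mod p:
20^2 = 400 ≡ 34
20^4 ≡ 34^2 = 1156 ≡ 58
20^8 ≡ 58^2 = 3364 ≡ 9
20^16 ≡ 9^2 = 81 ≡ 20
20^32 ≡ 20^2 = 400 ≡ 34
42 = 32 + 8 + 2, so 20^42 ≡ 34·9·34 ≡ 34 (mod 61)
42^2 = 1764 ≡ 56
42^4 ≡ 56^2 = 3136 ≡ 25
42^8 ≡ 25^2 = 625 ≡ 15
42^16 ≡ 15^2 = 225 ≡ 42
42^32 ≡ 42^2 = 1764 ≡ 56
33 = 32 + 1, so 42^33 ≡ 56·42 ≡ 34 (mod 61)
34·34 = 1156 ≡ 58 (mod 61)
58 ≡ 58 (mod 61), so the signature is genuine.

verifies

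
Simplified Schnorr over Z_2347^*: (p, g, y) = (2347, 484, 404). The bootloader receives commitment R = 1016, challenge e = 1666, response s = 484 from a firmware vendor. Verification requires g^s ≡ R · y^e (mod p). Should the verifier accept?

g^s mod p:
484^2 = 234256 ≡ 1903
484^4 ≡ 1903^2 = 3621409 ≡ 2335
484^8 ≡ 2335^2 = 5452225 ≡ 144
484^16 ≡ 144^2 = 20736 ≡ 1960
484^32 ≡ 1960^2 = 3841600 ≡ 1908
484^64 ≡ 1908^2 = 3640464 ≡ 267
484^128 ≡ 267^2 = 71289 ≡ 879
484^256 ≡ 879^2 = 772641 ≡ 478
484 = 256 + 128 + 64 + 32 + 4, so 484^484 ≡ 478·879·267·1908·2335 ≡ 1589 (mod 2347)
R · y^e mod p:
404^2 = 163216 ≡ 1273
404^4 ≡ 1273^2 = 1620529 ≡ 1099
404^8 ≡ 1099^2 = 1207801 ≡ 1443
404^16 ≡ 1443^2 = 2082249 ≡ 460
404^32 ≡ 460^2 = 211600 ≡ 370
404^64 ≡ 370^2 = 136900 ≡ 774
404^128 ≡ 774^2 = 599076 ≡ 591
404^256 ≡ 591^2 = 349281 ≡ 1925
404^512 ≡ 1925^2 = 3705625 ≡ 2059
404^1024 ≡ 2059^2 = 4239481 ≡ 799
1666 = 1024 + 512 + 128 + 2, so 404^1666 ≡ 799·2059·591·1273 ≡ 355 (mod 2347)
1016·355 = 360680 ≡ 1589 (mod 2347)
1589 ≡ 1589 (mod 2347); signature holds.

accept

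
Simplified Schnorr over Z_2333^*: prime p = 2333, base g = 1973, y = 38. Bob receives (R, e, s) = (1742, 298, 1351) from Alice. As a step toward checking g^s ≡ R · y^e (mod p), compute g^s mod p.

2284

1973^2 = 3892729 ≡ 1285
1973^4 ≡ 1285^2 = 1651225 ≡ 1794
1973^8 ≡ 1794^2 = 3218436 ≡ 1229
1973^16 ≡ 1229^2 = 1510441 ≡ 990
1973^32 ≡ 990^2 = 980100 ≡ 240
1973^64 ≡ 240^2 = 57600 ≡ 1608
1973^128 ≡ 1608^2 = 2585664 ≡ 700
1973^256 ≡ 700^2 = 490000 ≡ 70
1973^512 ≡ 70^2 = 4900 ≡ 234
1973^1024 ≡ 234^2 = 54756 ≡ 1097
1351 = 1024 + 256 + 64 + 4 + 2 + 1, so 1973^1351 ≡ 1097·70·1608·1794·1285·1973 ≡ 2284 (mod 2333)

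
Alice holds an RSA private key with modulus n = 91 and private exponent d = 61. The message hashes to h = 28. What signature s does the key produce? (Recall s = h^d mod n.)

h^2 ≡ 28^2 = 784 ≡ 56
h^4 ≡ 56^2 = 3136 ≡ 42
h^8 ≡ 42^2 = 1764 ≡ 35
h^16 ≡ 35^2 = 1225 ≡ 42
h^32 ≡ 42^2 = 1764 ≡ 35
61 = 32 + 16 + 8 + 4 + 1, so h^61 ≡ 35·42·35·42·28 ≡ 28 (mod 91)

28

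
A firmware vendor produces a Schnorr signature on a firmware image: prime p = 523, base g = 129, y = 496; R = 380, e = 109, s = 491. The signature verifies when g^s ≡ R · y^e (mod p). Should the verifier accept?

reject

g^s mod p:
Squares mod 523: 129^1≡129, 129^2≡428, 129^4≡134, 129^8≡174, 129^16≡465, 129^32≡226, 129^64≡345, 129^128≡304, 129^256≡368
491 = 256 + 128 + 64 + 32 + 8 + 2 + 1, so 129^491 ≡ 368·304·345·226·174·428·129 ≡ 512 (mod 523)
R · y^e mod p:
Squares mod 523: 496^1≡496, 496^2≡206, 496^4≡73, 496^8≡99, 496^16≡387, 496^32≡191, 496^64≡394
109 = 64 + 32 + 8 + 4 + 1, so 496^109 ≡ 394·191·99·73·496 ≡ 285 (mod 523)
380·285 = 108300 ≡ 39 (mod 523)
512 ≠ 39; the check fails.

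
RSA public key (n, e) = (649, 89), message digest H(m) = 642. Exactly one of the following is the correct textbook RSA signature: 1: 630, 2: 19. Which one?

1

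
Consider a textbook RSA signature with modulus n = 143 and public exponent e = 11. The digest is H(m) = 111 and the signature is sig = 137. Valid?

Squares mod 143: sig^1≡137, sig^2≡36, sig^4≡9, sig^8≡81
11 = 8 + 2 + 1, so sig^11 ≡ 81·36·137 ≡ 93 (mod 143)
93 ≠ 111, so verification fails.

no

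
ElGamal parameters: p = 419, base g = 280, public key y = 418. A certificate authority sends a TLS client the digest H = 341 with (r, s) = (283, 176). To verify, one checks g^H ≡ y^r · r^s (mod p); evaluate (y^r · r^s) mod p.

418^2 = 174724 ≡ 1
418^4 ≡ 1^2 = 1
418^8 ≡ 1^2 = 1
418^16 ≡ 1^2 = 1
418^32 ≡ 1^2 = 1
418^64 ≡ 1^2 = 1
418^128 ≡ 1^2 = 1
418^256 ≡ 1^2 = 1
283 = 256 + 16 + 8 + 2 + 1, so 418^283 ≡ 1·1·1·1·418 ≡ 418 (mod 419)
283^2 = 80089 ≡ 60
283^4 ≡ 60^2 = 3600 ≡ 248
283^8 ≡ 248^2 = 61504 ≡ 330
283^16 ≡ 330^2 = 108900 ≡ 379
283^32 ≡ 379^2 = 143641 ≡ 343
283^64 ≡ 343^2 = 117649 ≡ 329
283^128 ≡ 329^2 = 108241 ≡ 139
176 = 128 + 32 + 16, so 283^176 ≡ 139·343·379 ≡ 208 (mod 419)
y^r · r^s ≡ 418·208 = 86944 ≡ 211 (mod 419)

211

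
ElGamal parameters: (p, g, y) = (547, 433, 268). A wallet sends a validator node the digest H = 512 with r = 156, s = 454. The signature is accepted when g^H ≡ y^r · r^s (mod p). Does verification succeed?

Left side g^H mod p:
433^2 = 187489 ≡ 415
433^4 ≡ 415^2 = 172225 ≡ 467
433^8 ≡ 467^2 = 218089 ≡ 383
433^16 ≡ 383^2 = 146689 ≡ 93
433^32 ≡ 93^2 = 8649 ≡ 444
433^64 ≡ 444^2 = 197136 ≡ 216
433^128 ≡ 216^2 = 46656 ≡ 161
433^256 ≡ 161^2 = 25921 ≡ 212
433^512 ≡ 212^2 = 44944 ≡ 90
Right side y^r · r^s mod p:
268^2 = 71824 ≡ 167
268^4 ≡ 167^2 = 27889 ≡ 539
268^8 ≡ 539^2 = 290521 ≡ 64
268^16 ≡ 64^2 = 4096 ≡ 267
268^32 ≡ 267^2 = 71289 ≡ 179
268^64 ≡ 179^2 = 32041 ≡ 315
268^128 ≡ 315^2 = 99225 ≡ 218
156 = 128 + 16 + 8 + 4, so 268^156 ≡ 218·267·64·539 ≡ 182 (mod 547)
156^2 = 24336 ≡ 268
156^4 ≡ 268^2 = 71824 ≡ 167
156^8 ≡ 167^2 = 27889 ≡ 539
156^16 ≡ 539^2 = 290521 ≡ 64
156^32 ≡ 64^2 = 4096 ≡ 267
156^64 ≡ 267^2 = 71289 ≡ 179
156^128 ≡ 179^2 = 32041 ≡ 315
156^256 ≡ 315^2 = 99225 ≡ 218
454 = 256 + 128 + 64 + 4 + 2, so 156^454 ≡ 218·315·179·167·268 ≡ 277 (mod 547)
182·277 = 50414 ≡ 90 (mod 547)
90 ≡ 90 (mod 547), so the signature is genuine.

passes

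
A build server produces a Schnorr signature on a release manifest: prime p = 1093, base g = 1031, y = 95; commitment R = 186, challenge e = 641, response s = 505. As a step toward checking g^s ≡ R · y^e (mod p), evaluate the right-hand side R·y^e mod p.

95^2 = 9025 ≡ 281
95^4 ≡ 281^2 = 78961 ≡ 265
95^8 ≡ 265^2 = 70225 ≡ 273
95^16 ≡ 273^2 = 74529 ≡ 205
95^32 ≡ 205^2 = 42025 ≡ 491
95^64 ≡ 491^2 = 241081 ≡ 621
95^128 ≡ 621^2 = 385641 ≡ 905
95^256 ≡ 905^2 = 819025 ≡ 368
95^512 ≡ 368^2 = 135424 ≡ 985
641 = 512 + 128 + 1, so 95^641 ≡ 985·905·95 ≡ 828 (mod 1093)
R · y^e ≡ 186·828 = 154008 ≡ 988 (mod 1093)

988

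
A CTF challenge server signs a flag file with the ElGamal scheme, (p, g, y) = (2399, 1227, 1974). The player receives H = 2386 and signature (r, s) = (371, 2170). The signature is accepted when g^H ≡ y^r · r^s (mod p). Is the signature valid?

invalid

Left side g^H mod p:
Squares mod 2399: 1227^1≡1227, 1227^2≡1356, 1227^4≡1102, 1227^8≡510, 1227^16≡1008, 1227^32≡1287, 1227^64≡1059, 1227^128≡1148, 1227^256≡853, 1227^512≡712, 1227^1024≡755, 1227^2048≡1462
2386 = 2048 + 256 + 64 + 16 + 2, so 1227^2386 ≡ 1462·853·1059·1008·1356 ≡ 796 (mod 2399)
Right side y^r · r^s mod p:
Squares mod 2399: 1974^1≡1974, 1974^2≡700, 1974^4≡604, 1974^8≡168, 1974^16≡1835, 1974^32≡1428, 1974^64≡34, 1974^128≡1156, 1974^256≡93
371 = 256 + 64 + 32 + 16 + 2 + 1, so 1974^371 ≡ 93·34·1428·1835·700·1974 ≡ 1206 (mod 2399)
Squares mod 2399: 371^1≡371, 371^2≡898, 371^4≡340, 371^8≡448, 371^16≡1587, 371^32≡2018, 371^64≡1221, 371^128≡1062, 371^256≡314, 371^512≡237, 371^1024≡992, 371^2048≡474
2170 = 2048 + 64 + 32 + 16 + 8 + 2, so 371^2170 ≡ 474·1221·2018·1587·448·898 ≡ 715 (mod 2399)
1206·715 = 862290 ≡ 1049 (mod 2399)
796 ≠ 1049, so verification fails.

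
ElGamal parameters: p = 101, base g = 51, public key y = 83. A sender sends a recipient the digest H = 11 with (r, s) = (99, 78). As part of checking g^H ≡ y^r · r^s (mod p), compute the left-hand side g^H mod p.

83

51^11 mod 101 = 83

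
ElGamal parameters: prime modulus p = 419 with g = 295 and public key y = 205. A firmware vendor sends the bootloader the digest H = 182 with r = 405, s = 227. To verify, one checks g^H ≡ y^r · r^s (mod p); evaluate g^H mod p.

48

295^2 = 87025 ≡ 292
295^4 ≡ 292^2 = 85264 ≡ 207
295^8 ≡ 207^2 = 42849 ≡ 111
295^16 ≡ 111^2 = 12321 ≡ 170
295^32 ≡ 170^2 = 28900 ≡ 408
295^64 ≡ 408^2 = 166464 ≡ 121
295^128 ≡ 121^2 = 14641 ≡ 395
182 = 128 + 32 + 16 + 4 + 2, so 295^182 ≡ 395·408·170·207·292 ≡ 48 (mod 419)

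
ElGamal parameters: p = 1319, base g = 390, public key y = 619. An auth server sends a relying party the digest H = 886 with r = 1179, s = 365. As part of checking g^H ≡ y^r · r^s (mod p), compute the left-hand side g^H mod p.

Squares mod 1319: 390^1≡390, 390^2≡415, 390^4≡755, 390^8≡217, 390^16≡924, 390^32≡383, 390^64≡280, 390^128≡579, 390^256≡215, 390^512≡60
886 = 512 + 256 + 64 + 32 + 16 + 4 + 2, so 390^886 ≡ 60·215·280·383·924·755·415 ≡ 355 (mod 1319)

355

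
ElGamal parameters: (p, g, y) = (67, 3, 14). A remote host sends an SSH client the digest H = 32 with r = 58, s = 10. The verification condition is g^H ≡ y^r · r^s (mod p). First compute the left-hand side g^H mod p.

22

3^2 = 9
3^4 ≡ 9^2 = 81 ≡ 14
3^8 ≡ 14^2 = 196 ≡ 62
3^16 ≡ 62^2 = 3844 ≡ 25
3^32 ≡ 25^2 = 625 ≡ 22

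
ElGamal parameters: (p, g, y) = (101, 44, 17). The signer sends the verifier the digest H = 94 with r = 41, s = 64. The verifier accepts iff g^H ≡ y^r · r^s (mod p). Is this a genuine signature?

genuine

Left side g^H mod p:
44^2 = 1936 ≡ 17
44^4 ≡ 17^2 = 289 ≡ 87
44^8 ≡ 87^2 = 7569 ≡ 95
44^16 ≡ 95^2 = 9025 ≡ 36
44^32 ≡ 36^2 = 1296 ≡ 84
44^64 ≡ 84^2 = 7056 ≡ 87
94 = 64 + 16 + 8 + 4 + 2, so 44^94 ≡ 87·36·95·87·17 ≡ 14 (mod 101)
Right side y^r · r^s mod p:
17^2 = 289 ≡ 87
17^4 ≡ 87^2 = 7569 ≡ 95
17^8 ≡ 95^2 = 9025 ≡ 36
17^16 ≡ 36^2 = 1296 ≡ 84
17^32 ≡ 84^2 = 7056 ≡ 87
41 = 32 + 8 + 1, so 17^41 ≡ 87·36·17 ≡ 17 (mod 101)
41^2 = 1681 ≡ 65
41^4 ≡ 65^2 = 4225 ≡ 84
41^8 ≡ 84^2 = 7056 ≡ 87
41^16 ≡ 87^2 = 7569 ≡ 95
41^32 ≡ 95^2 = 9025 ≡ 36
41^64 ≡ 36^2 = 1296 ≡ 84
17·84 = 1428 ≡ 14 (mod 101)
14 ≡ 14 (mod 101), so the signature is genuine.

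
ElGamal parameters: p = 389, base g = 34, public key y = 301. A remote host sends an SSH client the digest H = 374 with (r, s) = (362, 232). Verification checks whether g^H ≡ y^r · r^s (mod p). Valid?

Left side g^H mod p:
34^374 mod 389 = 9
Right side y^r · r^s mod p:
301^362 mod 389 = 141
362^232 mod 389 = 58
141·58 = 8178 ≡ 9 (mod 389)
9 ≡ 9 (mod 389), so the signature is genuine.

yes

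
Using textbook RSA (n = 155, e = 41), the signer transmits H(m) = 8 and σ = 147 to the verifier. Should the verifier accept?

reject

σ^2 ≡ 147^2 = 21609 ≡ 64
σ^4 ≡ 64^2 = 4096 ≡ 66
σ^8 ≡ 66^2 = 4356 ≡ 16
σ^16 ≡ 16^2 = 256 ≡ 101
σ^32 ≡ 101^2 = 10201 ≡ 126
41 = 32 + 8 + 1, so σ^41 ≡ 126·16·147 ≡ 147 (mod 155)
σ^41 mod 155 = 147, but H(m) = 8.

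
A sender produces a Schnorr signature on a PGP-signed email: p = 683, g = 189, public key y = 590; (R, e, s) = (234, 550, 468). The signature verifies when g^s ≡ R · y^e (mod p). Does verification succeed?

g^s mod p:
Squares mod 683: 189^1≡189, 189^2≡205, 189^4≡362, 189^8≡591, 189^16≡268, 189^32≡109, 189^64≡270, 189^128≡502, 189^256≡660
468 = 256 + 128 + 64 + 16 + 4, so 189^468 ≡ 660·502·270·268·362 ≡ 590 (mod 683)
R · y^e mod p:
Squares mod 683: 590^1≡590, 590^2≡453, 590^4≡309, 590^8≡544, 590^16≡197, 590^32≡561, 590^64≡541, 590^128≡357, 590^256≡411, 590^512≡220
550 = 512 + 32 + 4 + 2, so 590^550 ≡ 220·561·309·453 ≡ 201 (mod 683)
234·201 = 47034 ≡ 590 (mod 683)
590 ≡ 590 (mod 683); signature holds.

passes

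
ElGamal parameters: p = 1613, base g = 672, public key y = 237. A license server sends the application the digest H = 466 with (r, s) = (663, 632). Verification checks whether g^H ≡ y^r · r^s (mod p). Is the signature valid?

Left side g^H mod p:
672^2 = 451584 ≡ 1557
672^4 ≡ 1557^2 = 2424249 ≡ 1523
672^8 ≡ 1523^2 = 2319529 ≡ 35
672^16 ≡ 35^2 = 1225
672^32 ≡ 1225^2 = 1500625 ≡ 535
672^64 ≡ 535^2 = 286225 ≡ 724
672^128 ≡ 724^2 = 524176 ≡ 1564
672^256 ≡ 1564^2 = 2446096 ≡ 788
466 = 256 + 128 + 64 + 16 + 2, so 672^466 ≡ 788·1564·724·1225·1557 ≡ 1529 (mod 1613)
Right side y^r · r^s mod p:
237^2 = 56169 ≡ 1327
237^4 ≡ 1327^2 = 1760929 ≡ 1146
237^8 ≡ 1146^2 = 1313316 ≡ 334
237^16 ≡ 334^2 = 111556 ≡ 259
237^32 ≡ 259^2 = 67081 ≡ 948
237^64 ≡ 948^2 = 898704 ≡ 263
237^128 ≡ 263^2 = 69169 ≡ 1423
237^256 ≡ 1423^2 = 2024929 ≡ 614
237^512 ≡ 614^2 = 376996 ≡ 1167
663 = 512 + 128 + 16 + 4 + 2 + 1, so 237^663 ≡ 1167·1423·259·1146·1327·237 ≡ 1237 (mod 1613)
663^2 = 439569 ≡ 833
663^4 ≡ 833^2 = 693889 ≡ 299
663^8 ≡ 299^2 = 89401 ≡ 686
663^16 ≡ 686^2 = 470596 ≡ 1213
663^32 ≡ 1213^2 = 1471369 ≡ 313
663^64 ≡ 313^2 = 97969 ≡ 1189
663^128 ≡ 1189^2 = 1413721 ≡ 733
663^256 ≡ 733^2 = 537289 ≡ 160
663^512 ≡ 160^2 = 25600 ≡ 1405
632 = 512 + 64 + 32 + 16 + 8, so 663^632 ≡ 1405·1189·313·1213·686 ≡ 944 (mod 1613)
1237·944 = 1167728 ≡ 1529 (mod 1613)
1529 ≡ 1529 (mod 1613), so the signature is genuine.

valid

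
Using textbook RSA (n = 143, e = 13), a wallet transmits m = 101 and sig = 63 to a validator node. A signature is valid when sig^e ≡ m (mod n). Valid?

no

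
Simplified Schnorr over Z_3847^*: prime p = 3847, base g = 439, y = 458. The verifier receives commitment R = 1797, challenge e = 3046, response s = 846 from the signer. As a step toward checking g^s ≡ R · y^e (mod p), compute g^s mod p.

1593

439^2 = 192721 ≡ 371
439^4 ≡ 371^2 = 137641 ≡ 2996
439^8 ≡ 2996^2 = 8976016 ≡ 965
439^16 ≡ 965^2 = 931225 ≡ 251
439^32 ≡ 251^2 = 63001 ≡ 1449
439^64 ≡ 1449^2 = 2099601 ≡ 2986
439^128 ≡ 2986^2 = 8916196 ≡ 2697
439^256 ≡ 2697^2 = 7273809 ≡ 2979
439^512 ≡ 2979^2 = 8874441 ≡ 3259
846 = 512 + 256 + 64 + 8 + 4 + 2, so 439^846 ≡ 3259·2979·2986·965·2996·371 ≡ 1593 (mod 3847)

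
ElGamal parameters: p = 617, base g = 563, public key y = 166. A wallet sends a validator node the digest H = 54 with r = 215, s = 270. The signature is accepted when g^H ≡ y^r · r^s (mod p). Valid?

yes

Left side g^H mod p:
563^2 = 316969 ≡ 448
563^4 ≡ 448^2 = 200704 ≡ 179
563^8 ≡ 179^2 = 32041 ≡ 574
563^16 ≡ 574^2 = 329476 ≡ 615
563^32 ≡ 615^2 = 378225 ≡ 4
54 = 32 + 16 + 4 + 2, so 563^54 ≡ 4·615·179·448 ≡ 144 (mod 617)
Right side y^r · r^s mod p:
166^2 = 27556 ≡ 408
166^4 ≡ 408^2 = 166464 ≡ 491
166^8 ≡ 491^2 = 241081 ≡ 451
166^16 ≡ 451^2 = 203401 ≡ 408
166^32 ≡ 408^2 = 166464 ≡ 491
166^64 ≡ 491^2 = 241081 ≡ 451
166^128 ≡ 451^2 = 203401 ≡ 408
215 = 128 + 64 + 16 + 4 + 2 + 1, so 166^215 ≡ 408·451·408·491·408·166 ≡ 62 (mod 617)
215^2 = 46225 ≡ 567
215^4 ≡ 567^2 = 321489 ≡ 32
215^8 ≡ 32^2 = 1024 ≡ 407
215^16 ≡ 407^2 = 165649 ≡ 293
215^32 ≡ 293^2 = 85849 ≡ 86
215^64 ≡ 86^2 = 7396 ≡ 609
215^128 ≡ 609^2 = 370881 ≡ 64
215^256 ≡ 64^2 = 4096 ≡ 394
270 = 256 + 8 + 4 + 2, so 215^270 ≡ 394·407·32·567 ≡ 480 (mod 617)
62·480 = 29760 ≡ 144 (mod 617)
144 ≡ 144 (mod 617), so the signature is genuine.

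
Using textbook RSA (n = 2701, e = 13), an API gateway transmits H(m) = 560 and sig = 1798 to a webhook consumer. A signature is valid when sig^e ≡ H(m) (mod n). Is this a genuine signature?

Squares mod 2701: sig^1≡1798, sig^2≡2408, sig^4≡2118, sig^8≡2264
13 = 8 + 4 + 1, so sig^13 ≡ 2264·2118·1798 ≡ 2163 (mod 2701)
2163 ≠ 560, so verification fails.

forged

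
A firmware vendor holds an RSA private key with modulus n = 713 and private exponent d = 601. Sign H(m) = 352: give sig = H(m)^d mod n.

166

(H(m))^2 ≡ 352^2 = 123904 ≡ 555
(H(m))^4 ≡ 555^2 = 308025 ≡ 9
(H(m))^8 ≡ 9^2 = 81
(H(m))^16 ≡ 81^2 = 6561 ≡ 144
(H(m))^32 ≡ 144^2 = 20736 ≡ 59
(H(m))^64 ≡ 59^2 = 3481 ≡ 629
(H(m))^128 ≡ 629^2 = 395641 ≡ 639
(H(m))^256 ≡ 639^2 = 408321 ≡ 485
(H(m))^512 ≡ 485^2 = 235225 ≡ 648
601 = 512 + 64 + 16 + 8 + 1, so (H(m))^601 ≡ 648·629·144·81·352 ≡ 166 (mod 713)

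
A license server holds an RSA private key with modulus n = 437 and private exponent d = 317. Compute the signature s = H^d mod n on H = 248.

58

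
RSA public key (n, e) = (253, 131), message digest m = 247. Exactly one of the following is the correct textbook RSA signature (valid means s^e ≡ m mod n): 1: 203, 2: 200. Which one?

1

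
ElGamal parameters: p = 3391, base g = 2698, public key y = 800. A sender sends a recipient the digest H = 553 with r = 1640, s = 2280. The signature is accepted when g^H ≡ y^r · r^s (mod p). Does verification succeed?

Left side g^H mod p:
2698^2 = 7279204 ≡ 2118
2698^4 ≡ 2118^2 = 4485924 ≡ 3022
2698^8 ≡ 3022^2 = 9132484 ≡ 521
2698^16 ≡ 521^2 = 271441 ≡ 161
2698^32 ≡ 161^2 = 25921 ≡ 2184
2698^64 ≡ 2184^2 = 4769856 ≡ 2110
2698^128 ≡ 2110^2 = 4452100 ≡ 3108
2698^256 ≡ 3108^2 = 9659664 ≡ 2096
2698^512 ≡ 2096^2 = 4393216 ≡ 1871
553 = 512 + 32 + 8 + 1, so 2698^553 ≡ 1871·2184·521·2698 ≡ 1169 (mod 3391)
Right side y^r · r^s mod p:
800^2 = 640000 ≡ 2492
800^4 ≡ 2492^2 = 6210064 ≡ 1143
800^8 ≡ 1143^2 = 1306449 ≡ 914
800^16 ≡ 914^2 = 835396 ≡ 1210
800^32 ≡ 1210^2 = 1464100 ≡ 2579
800^64 ≡ 2579^2 = 6651241 ≡ 1490
800^128 ≡ 1490^2 = 2220100 ≡ 2386
800^256 ≡ 2386^2 = 5692996 ≡ 2898
800^512 ≡ 2898^2 = 8398404 ≡ 2288
800^1024 ≡ 2288^2 = 5234944 ≡ 2631
1640 = 1024 + 512 + 64 + 32 + 8, so 800^1640 ≡ 2631·2288·1490·2579·914 ≡ 1879 (mod 3391)
1640^2 = 2689600 ≡ 537
1640^4 ≡ 537^2 = 288369 ≡ 134
1640^8 ≡ 134^2 = 17956 ≡ 1001
1640^16 ≡ 1001^2 = 1002001 ≡ 1656
1640^32 ≡ 1656^2 = 2742336 ≡ 2408
1640^64 ≡ 2408^2 = 5798464 ≡ 3245
1640^128 ≡ 3245^2 = 10530025 ≡ 970
1640^256 ≡ 970^2 = 940900 ≡ 1593
1640^512 ≡ 1593^2 = 2537649 ≡ 1181
1640^1024 ≡ 1181^2 = 1394761 ≡ 1060
1640^2048 ≡ 1060^2 = 1123600 ≡ 1179
2280 = 2048 + 128 + 64 + 32 + 8, so 1640^2280 ≡ 1179·970·3245·2408·1001 ≡ 2911 (mod 3391)
1879·2911 = 5469769 ≡ 86 (mod 3391)
1169 ≠ 86, so verification fails.

fails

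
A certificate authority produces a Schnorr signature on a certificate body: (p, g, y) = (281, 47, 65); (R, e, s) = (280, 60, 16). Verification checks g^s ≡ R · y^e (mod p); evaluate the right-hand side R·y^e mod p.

65^2 = 4225 ≡ 10
65^4 ≡ 10^2 = 100
65^8 ≡ 100^2 = 10000 ≡ 165
65^16 ≡ 165^2 = 27225 ≡ 249
65^32 ≡ 249^2 = 62001 ≡ 181
60 = 32 + 16 + 8 + 4, so 65^60 ≡ 181·249·165·100 ≡ 100 (mod 281)
R · y^e ≡ 280·100 = 28000 ≡ 181 (mod 281)

181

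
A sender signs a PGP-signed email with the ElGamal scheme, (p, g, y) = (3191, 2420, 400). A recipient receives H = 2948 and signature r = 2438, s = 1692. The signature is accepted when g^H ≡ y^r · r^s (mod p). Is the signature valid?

Left side g^H mod p:
2420^2948 mod 3191 = 1182
Right side y^r · r^s mod p:
400^2438 mod 3191 = 540
2438^1692 mod 3191 = 2945
540·2945 = 1590300 ≡ 1182 (mod 3191)
1182 ≡ 1182 (mod 3191), so the signature is genuine.

valid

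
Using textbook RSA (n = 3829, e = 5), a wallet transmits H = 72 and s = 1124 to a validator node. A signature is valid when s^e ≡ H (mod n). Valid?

Squares mod 3829: s^1≡1124, s^2≡3635, s^4≡3175
5 = 4 + 1, so s^5 ≡ 3175·1124 ≡ 72 (mod 3829)
Since 72 equals the digest 72, verification succeeds.

yes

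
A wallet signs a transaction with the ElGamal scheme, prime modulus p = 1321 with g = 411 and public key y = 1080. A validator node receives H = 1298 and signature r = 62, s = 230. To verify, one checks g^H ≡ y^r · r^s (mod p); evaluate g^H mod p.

298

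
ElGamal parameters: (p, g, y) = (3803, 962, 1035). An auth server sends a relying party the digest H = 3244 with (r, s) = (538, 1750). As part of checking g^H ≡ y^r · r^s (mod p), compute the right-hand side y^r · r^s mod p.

1035^2 = 1071225 ≡ 2582
1035^4 ≡ 2582^2 = 6666724 ≡ 65
1035^8 ≡ 65^2 = 4225 ≡ 422
1035^16 ≡ 422^2 = 178084 ≡ 3146
1035^32 ≡ 3146^2 = 9897316 ≡ 1910
1035^64 ≡ 1910^2 = 3648100 ≡ 1023
1035^128 ≡ 1023^2 = 1046529 ≡ 704
1035^256 ≡ 704^2 = 495616 ≡ 1226
1035^512 ≡ 1226^2 = 1503076 ≡ 891
538 = 512 + 16 + 8 + 2, so 1035^538 ≡ 891·3146·422·2582 ≡ 2730 (mod 3803)
538^2 = 289444 ≡ 416
538^4 ≡ 416^2 = 173056 ≡ 1921
538^8 ≡ 1921^2 = 3690241 ≡ 1331
538^16 ≡ 1331^2 = 1771561 ≡ 3166
538^32 ≡ 3166^2 = 10023556 ≡ 2651
538^64 ≡ 2651^2 = 7027801 ≡ 3660
538^128 ≡ 3660^2 = 13395600 ≡ 1434
538^256 ≡ 1434^2 = 2056356 ≡ 2736
538^512 ≡ 2736^2 = 7485696 ≡ 1392
538^1024 ≡ 1392^2 = 1937664 ≡ 1937
1750 = 1024 + 512 + 128 + 64 + 16 + 4 + 2, so 538^1750 ≡ 1937·1392·1434·3660·3166·1921·416 ≡ 779 (mod 3803)
y^r · r^s ≡ 2730·779 = 2126670 ≡ 793 (mod 3803)

793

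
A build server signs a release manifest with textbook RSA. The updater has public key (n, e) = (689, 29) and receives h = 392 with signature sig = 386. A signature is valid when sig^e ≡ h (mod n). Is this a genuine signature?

forged

Squares mod 689: sig^1≡386, sig^2≡172, sig^4≡646, sig^8≡471, sig^16≡672
29 = 16 + 8 + 4 + 1, so sig^29 ≡ 672·471·646·386 ≡ 354 (mod 689)
sig^29 mod 689 = 354, but h = 392.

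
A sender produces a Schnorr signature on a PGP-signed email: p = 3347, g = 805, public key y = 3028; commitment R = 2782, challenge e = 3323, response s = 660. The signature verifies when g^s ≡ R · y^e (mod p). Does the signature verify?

verifies

g^s mod p:
805^660 mod 3347 = 1149
R · y^e mod p:
3028^3323 mod 3347 = 3031
2782·3031 = 8432242 ≡ 1149 (mod 3347)
1149 ≡ 1149 (mod 3347); signature holds.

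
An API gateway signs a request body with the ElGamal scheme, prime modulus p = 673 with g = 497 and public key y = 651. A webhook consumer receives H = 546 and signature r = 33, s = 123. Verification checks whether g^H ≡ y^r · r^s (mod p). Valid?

no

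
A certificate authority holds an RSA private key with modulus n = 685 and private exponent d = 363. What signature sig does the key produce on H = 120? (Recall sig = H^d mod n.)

480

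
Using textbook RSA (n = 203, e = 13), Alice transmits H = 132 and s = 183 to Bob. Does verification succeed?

s^13 mod 203 = 71
71 ≠ 132, so verification fails.

fails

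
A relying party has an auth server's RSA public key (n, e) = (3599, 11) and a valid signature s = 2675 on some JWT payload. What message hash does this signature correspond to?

s^2 ≡ 2675^2 = 7155625 ≡ 813
s^4 ≡ 813^2 = 660969 ≡ 2352
s^8 ≡ 2352^2 = 5531904 ≡ 241
11 = 8 + 2 + 1, so s^11 ≡ 241·813·2675 ≡ 2004 (mod 3599)

2004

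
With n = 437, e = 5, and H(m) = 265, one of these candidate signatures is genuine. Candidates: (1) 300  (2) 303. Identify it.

2

Candidate 1: Squares mod 437: 300^1≡300, 300^2≡415, 300^4≡47; 5 = 4 + 1, so 300^5 ≡ 47·300 ≡ 116 (mod 437)
Candidate 2: Squares mod 437: 303^1≡303, 303^2≡39, 303^4≡210; 5 = 4 + 1, so 303^5 ≡ 210·303 ≡ 265 (mod 437)
  → matches H(m) = 265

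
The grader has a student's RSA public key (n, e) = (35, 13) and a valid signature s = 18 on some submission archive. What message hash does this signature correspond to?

Squares mod 35: s^1≡18, s^2≡9, s^4≡11, s^8≡16
13 = 8 + 4 + 1, so s^13 ≡ 16·11·18 ≡ 18 (mod 35)

18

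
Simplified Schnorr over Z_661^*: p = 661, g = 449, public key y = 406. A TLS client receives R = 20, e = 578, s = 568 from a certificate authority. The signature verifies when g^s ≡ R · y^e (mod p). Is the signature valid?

g^s mod p:
Squares mod 661: 449^1≡449, 449^2≡657, 449^4≡16, 449^8≡256, 449^16≡97, 449^32≡155, 449^64≡229, 449^128≡222, 449^256≡370, 449^512≡73
568 = 512 + 32 + 16 + 8, so 449^568 ≡ 73·155·97·256 ≡ 166 (mod 661)
R · y^e mod p:
Squares mod 661: 406^1≡406, 406^2≡247, 406^4≡197, 406^8≡471, 406^16≡406, 406^32≡247, 406^64≡197, 406^128≡471, 406^256≡406, 406^512≡247
578 = 512 + 64 + 2, so 406^578 ≡ 247·197·247 ≡ 471 (mod 661)
20·471 = 9420 ≡ 166 (mod 661)
166 ≡ 166 (mod 661); signature holds.

valid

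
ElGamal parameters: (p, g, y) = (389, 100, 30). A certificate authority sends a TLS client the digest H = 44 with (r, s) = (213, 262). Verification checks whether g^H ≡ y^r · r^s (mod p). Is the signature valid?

valid

Left side g^H mod p:
100^2 = 10000 ≡ 275
100^4 ≡ 275^2 = 75625 ≡ 159
100^8 ≡ 159^2 = 25281 ≡ 385
100^16 ≡ 385^2 = 148225 ≡ 16
100^32 ≡ 16^2 = 256
44 = 32 + 8 + 4, so 100^44 ≡ 256·385·159 ≡ 175 (mod 389)
Right side y^r · r^s mod p:
30^2 = 900 ≡ 122
30^4 ≡ 122^2 = 14884 ≡ 102
30^8 ≡ 102^2 = 10404 ≡ 290
30^16 ≡ 290^2 = 84100 ≡ 76
30^32 ≡ 76^2 = 5776 ≡ 330
30^64 ≡ 330^2 = 108900 ≡ 369
30^128 ≡ 369^2 = 136161 ≡ 11
213 = 128 + 64 + 16 + 4 + 1, so 30^213 ≡ 11·369·76·102·30 ≡ 25 (mod 389)
213^2 = 45369 ≡ 245
213^4 ≡ 245^2 = 60025 ≡ 119
213^8 ≡ 119^2 = 14161 ≡ 157
213^16 ≡ 157^2 = 24649 ≡ 142
213^32 ≡ 142^2 = 20164 ≡ 325
213^64 ≡ 325^2 = 105625 ≡ 206
213^128 ≡ 206^2 = 42436 ≡ 35
213^256 ≡ 35^2 = 1225 ≡ 58
262 = 256 + 4 + 2, so 213^262 ≡ 58·119·245 ≡ 7 (mod 389)
25·7 = 175 ≡ 175 (mod 389)
175 ≡ 175 (mod 389), so the signature is genuine.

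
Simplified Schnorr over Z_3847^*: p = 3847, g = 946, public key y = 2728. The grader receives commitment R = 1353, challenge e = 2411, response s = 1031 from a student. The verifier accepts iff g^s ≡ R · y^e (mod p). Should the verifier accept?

accept

g^s mod p:
Squares mod 3847: 946^1≡946, 946^2≡2412, 946^4≡1080, 946^8≡759, 946^16≡2878, 946^32≡293, 946^64≡1215, 946^128≡2824, 946^256≡145, 946^512≡1790, 946^1024≡3396
1031 = 1024 + 4 + 2 + 1, so 946^1031 ≡ 3396·1080·2412·946 ≡ 667 (mod 3847)
R · y^e mod p:
Squares mod 3847: 2728^1≡2728, 2728^2≡1886, 2728^4≡2368, 2728^8≡2345, 2728^16≡1662, 2728^32≡98, 2728^64≡1910, 2728^128≡1144, 2728^256≡756, 2728^512≡2180, 2728^1024≡1355, 2728^2048≡1006
2411 = 2048 + 256 + 64 + 32 + 8 + 2 + 1, so 2728^2411 ≡ 1006·756·1910·98·2345·1886·2728 ≡ 3802 (mod 3847)
1353·3802 = 5144106 ≡ 667 (mod 3847)
667 ≡ 667 (mod 3847); signature holds.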